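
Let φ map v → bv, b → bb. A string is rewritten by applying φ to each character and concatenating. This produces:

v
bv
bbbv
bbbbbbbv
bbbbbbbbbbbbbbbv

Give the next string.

Applying the rule to each of the 16 symbols of bbbbbbbbbbbbbbbv gives the pieces bb bb bb bb bb bb bb bb bb bb bb bb bb bb bb bv, which concatenate to the answer.

bbbbbbbbbbbbbbbbbbbbbbbbbbbbbbbv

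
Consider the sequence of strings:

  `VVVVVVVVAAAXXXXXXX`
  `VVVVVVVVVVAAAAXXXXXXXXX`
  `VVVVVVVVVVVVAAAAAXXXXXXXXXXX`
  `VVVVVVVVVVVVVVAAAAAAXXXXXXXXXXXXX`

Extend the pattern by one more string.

Reading off run lengths: V runs 8, 10, 12, 14; A runs 3, 4, 5, 6; X runs 7, 9, 11, 13 — each is linear in n, where the shown terms are n = 3, 4, 5, 6.
For the next term, n = 7, so the run lengths are 16, 7, 15.

VVVVVVVVVVVVVVVVAAAAAAAXXXXXXXXXXXXXXX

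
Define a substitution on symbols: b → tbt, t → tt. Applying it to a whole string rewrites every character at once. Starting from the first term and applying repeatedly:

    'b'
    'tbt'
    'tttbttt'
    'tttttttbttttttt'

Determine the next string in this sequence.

Rewriting the 15 symbols of tttttttbttttttt one by one yields tt tt tt tt tt tt tt tbt tt tt tt tt tt tt tt; concatenated:

tttttttttttttttbttttttttttttttt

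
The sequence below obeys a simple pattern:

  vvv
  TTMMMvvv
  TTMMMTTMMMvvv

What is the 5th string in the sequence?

TTMMMTTMMMTTMMMTTMMMvvv

The strings grow by a fixed prefix TTMMM each time.
From TTMMMTTMMMvvv, 2 further steps: TTMMMTTMMMvvv → TTMMMTTMMMTTMMMvvv → (answer).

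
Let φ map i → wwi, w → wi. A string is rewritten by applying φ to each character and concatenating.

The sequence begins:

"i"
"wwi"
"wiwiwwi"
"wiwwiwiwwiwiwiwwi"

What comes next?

Rewriting the 17 symbols of wiwwiwiwwiwiwiwwi one by one yields wi wwi wi wi wwi wi wwi wi wi wwi wi wwi wi wwi wi wi wwi; concatenated:

wiwwiwiwiwwiwiwwiwiwiwwiwiwwiwiwwiwiwiwwi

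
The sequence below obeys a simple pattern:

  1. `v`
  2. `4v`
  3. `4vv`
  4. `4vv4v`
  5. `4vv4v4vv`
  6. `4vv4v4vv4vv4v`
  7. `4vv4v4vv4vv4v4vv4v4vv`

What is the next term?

4vv4v4vv4vv4v4vv4v4vv4vv4v4vv4vv4v

This is a Fibonacci-style word recurrence s(k) = s(k−1)·s(k−2): e.g. 4v·v = 4vv.
The next term joins 4vv4v4vv4vv4v4vv4v4vv and 4vv4v4vv4vv4v.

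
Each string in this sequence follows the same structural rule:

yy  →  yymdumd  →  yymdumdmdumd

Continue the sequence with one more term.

Each term is the previous one with mdumd appended.
Applying this once more to yymdumdmdumd:

yymdumdmdumdmdumd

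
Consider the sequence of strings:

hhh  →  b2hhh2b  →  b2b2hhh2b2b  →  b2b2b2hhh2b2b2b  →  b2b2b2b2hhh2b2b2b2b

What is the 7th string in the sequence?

b2b2b2b2b2b2hhh2b2b2b2b2b2b

s(k+1) = b2·s(k)·2b, so each term gains b2 as a prefix and 2b as a suffix.
From b2b2b2b2hhh2b2b2b2b, 2 further steps: b2b2b2b2hhh2b2b2b2b → b2b2b2b2b2hhh2b2b2b2b2b → (answer).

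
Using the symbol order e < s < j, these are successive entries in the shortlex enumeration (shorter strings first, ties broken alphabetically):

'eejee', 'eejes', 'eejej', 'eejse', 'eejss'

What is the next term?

The successor of eejss increments the rightmost position that isn't already j and resets every position after it to e.

eejsj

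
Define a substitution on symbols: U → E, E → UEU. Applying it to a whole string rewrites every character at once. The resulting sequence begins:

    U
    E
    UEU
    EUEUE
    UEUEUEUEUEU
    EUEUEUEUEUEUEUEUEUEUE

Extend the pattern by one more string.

Rewriting the 21 symbols of EUEUEUEUEUEUEUEUEUEUE one by one yields UEU E UEU E UEU E UEU E UEU E UEU E UEU E UEU E UEU E UEU E UEU; concatenated:

UEUEUEUEUEUEUEUEUEUEUEUEUEUEUEUEUEUEUEUEUEU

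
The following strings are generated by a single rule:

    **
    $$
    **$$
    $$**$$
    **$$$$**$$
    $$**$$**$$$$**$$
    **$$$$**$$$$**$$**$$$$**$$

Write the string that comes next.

$$**$$**$$$$**$$**$$$$**$$$$**$$**$$$$**$$

Each term (from the third on) is the two preceding terms concatenated in order: term 3 = **·$$ = **$$.
The next term joins $$**$$**$$$$**$$ and **$$$$**$$$$**$$**$$$$**$$.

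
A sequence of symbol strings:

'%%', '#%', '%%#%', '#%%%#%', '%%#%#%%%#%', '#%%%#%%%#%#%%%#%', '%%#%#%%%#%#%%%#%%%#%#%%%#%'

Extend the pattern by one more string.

Each term (from the third on) is the two preceding terms concatenated in order: term 3 = %%·#% = %%#%.
The next term joins #%%%#%%%#%#%%%#% and %%#%#%%%#%#%%%#%%%#%#%%%#%.

#%%%#%%%#%#%%%#%%%#%#%%%#%#%%%#%%%#%#%%%#%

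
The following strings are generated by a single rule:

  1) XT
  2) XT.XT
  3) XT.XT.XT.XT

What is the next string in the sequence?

Every step duplicates the string with '.' between the halves.
One more doubling of XT.XT.XT.XT gives the answer.

XT.XT.XT.XT.XT.XT.XT.XT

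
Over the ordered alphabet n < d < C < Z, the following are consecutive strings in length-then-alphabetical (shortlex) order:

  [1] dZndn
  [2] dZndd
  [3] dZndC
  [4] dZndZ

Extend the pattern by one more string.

dZnCn

Find the rightmost character of dZndZ below Z, bump it to the next letter, and reset everything to its right to n.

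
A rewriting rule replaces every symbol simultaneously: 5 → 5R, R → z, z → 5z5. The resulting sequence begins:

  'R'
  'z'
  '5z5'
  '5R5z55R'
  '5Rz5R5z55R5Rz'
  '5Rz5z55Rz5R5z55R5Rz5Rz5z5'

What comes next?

5Rz5z55R5z55R5Rz5z55Rz5R5z55R5Rz5Rz5z55Rz5z55R5z55R

Applying the rule to each of the 25 symbols of 5Rz5z55Rz5R5z55R5Rz5Rz5z5 gives the pieces 5R z 5z5 5R 5z5 5R 5R z 5z5 5R z 5R 5z5 5R 5R z 5R z 5z5 5R z 5z5 5R 5z5 5R, which concatenate to the answer.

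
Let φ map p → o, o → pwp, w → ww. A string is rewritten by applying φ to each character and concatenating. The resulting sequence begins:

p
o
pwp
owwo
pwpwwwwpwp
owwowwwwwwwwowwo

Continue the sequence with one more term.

pwpwwwwpwpwwwwwwwwwwwwwwwwpwpwwwwpwp

Applying the rule to each of the 16 symbols of owwowwwwwwwwowwo gives the pieces pwp ww ww pwp ww ww ww ww ww ww ww ww pwp ww ww pwp, which concatenate to the answer.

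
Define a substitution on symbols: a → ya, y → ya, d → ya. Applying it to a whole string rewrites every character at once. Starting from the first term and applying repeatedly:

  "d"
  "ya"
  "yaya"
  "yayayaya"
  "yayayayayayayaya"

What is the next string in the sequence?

Rewriting the 16 symbols of yayayayayayayaya one by one yields ya ya ya ya ya ya ya ya ya ya ya ya ya ya ya ya; concatenated:

yayayayayayayayayayayayayayayaya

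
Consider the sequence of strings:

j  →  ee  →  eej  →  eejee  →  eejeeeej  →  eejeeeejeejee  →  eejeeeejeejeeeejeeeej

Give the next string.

eejeeeejeejeeeejeeeejeejeeeejeejee

From term 3 onward, concatenate the last term with the second-to-last: ee·j = eej, eej·ee = eejee, …
The next term joins eejeeeejeejeeeejeeeej and eejeeeejeejee.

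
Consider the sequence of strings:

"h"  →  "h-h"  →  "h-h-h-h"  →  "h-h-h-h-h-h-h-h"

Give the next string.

s(k+1) = s(k)·-·s(k) — each term doubles the last with '-' between the halves.
One more doubling of h-h-h-h-h-h-h-h gives the answer.

h-h-h-h-h-h-h-h-h-h-h-h-h-h-h-h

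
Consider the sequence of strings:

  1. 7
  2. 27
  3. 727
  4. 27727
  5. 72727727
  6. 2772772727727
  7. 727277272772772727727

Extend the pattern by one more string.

2772772727727727277272772772727727

From term 3 onward, concatenate the second-to-last term with the last: 7·27 = 727, 27·727 = 27727, …
So term 8 is 2772772727727·727277272772772727727.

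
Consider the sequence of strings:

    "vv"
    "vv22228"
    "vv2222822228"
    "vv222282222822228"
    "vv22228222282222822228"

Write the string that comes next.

vv2222822228222282222822228

Each term is the previous one with 22228 appended.
One more step from vv22228222282222822228 gives the answer.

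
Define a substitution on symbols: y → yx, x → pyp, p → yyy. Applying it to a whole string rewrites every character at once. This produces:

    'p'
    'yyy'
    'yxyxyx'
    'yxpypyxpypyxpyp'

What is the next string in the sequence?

yxpypyyyyxyyyyxpypyyyyxyyyyxpypyyyyxyyy

Applying the rule to each of the 15 symbols of yxpypyxpypyxpyp gives the pieces yx pyp yyy yx yyy yx pyp yyy yx yyy yx pyp yyy yx yyy, which concatenate to the answer.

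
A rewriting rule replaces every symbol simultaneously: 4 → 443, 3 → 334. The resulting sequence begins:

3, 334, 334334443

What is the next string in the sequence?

Rewriting each symbol of 334334443: 3→334, 3→334, 4→443, 3→334, 3→334, 4→443, 4→443, 4→443, 3→334, which concatenates to 334 334 443 334 334 443 443 443 334.

334334443334334443443443334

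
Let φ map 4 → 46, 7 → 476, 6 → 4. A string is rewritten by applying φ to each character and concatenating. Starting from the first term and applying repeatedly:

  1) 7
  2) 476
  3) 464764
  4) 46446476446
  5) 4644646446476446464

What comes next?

Rewriting the 19 symbols of 4644646446476446464 one by one yields 46 4 46 46 4 46 4 46 46 4 46 476 4 46 46 4 46 4 46; concatenated:

46446464464464644647644646446446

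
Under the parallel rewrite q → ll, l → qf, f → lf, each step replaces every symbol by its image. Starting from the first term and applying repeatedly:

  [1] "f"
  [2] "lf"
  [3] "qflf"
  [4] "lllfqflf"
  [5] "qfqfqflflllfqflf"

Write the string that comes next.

lllflllflllfqflfqfqfqflflllfqflf

Replace each of the 16 characters of qfqfqflflllfqflf in place — ll lf ll lf ll lf qf lf qf qf qf lf ll lf qf lf — and concatenate.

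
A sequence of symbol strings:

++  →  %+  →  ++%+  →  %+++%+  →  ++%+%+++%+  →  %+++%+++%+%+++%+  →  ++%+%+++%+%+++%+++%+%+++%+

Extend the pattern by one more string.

%+++%+++%+%+++%+++%+%+++%+%+++%+++%+%+++%+

Each term (from the third on) is the two preceding terms concatenated in order: term 3 = ++·%+ = ++%+.
The next term joins %+++%+++%+%+++%+ and ++%+%+++%+%+++%+++%+%+++%+.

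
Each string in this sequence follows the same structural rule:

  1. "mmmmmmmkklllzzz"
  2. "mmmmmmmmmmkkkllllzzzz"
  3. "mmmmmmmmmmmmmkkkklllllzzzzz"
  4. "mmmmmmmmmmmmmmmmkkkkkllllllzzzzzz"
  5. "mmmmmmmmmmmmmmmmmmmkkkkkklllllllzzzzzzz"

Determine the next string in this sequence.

The n-th term is 3n+1 m's then n k's then n+1 l's then n+1 z's, where the shown terms are n = 2, 3, 4, 5, 6.
Setting n = 7 gives 22, 7, 8, 8 characters in each block.

mmmmmmmmmmmmmmmmmmmmmmkkkkkkkllllllllzzzzzzzz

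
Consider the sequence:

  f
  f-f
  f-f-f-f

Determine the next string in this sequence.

f-f-f-f-f-f-f-f

Each string is two copies of the previous one joined by '-'.
One more doubling of f-f-f-f gives the answer.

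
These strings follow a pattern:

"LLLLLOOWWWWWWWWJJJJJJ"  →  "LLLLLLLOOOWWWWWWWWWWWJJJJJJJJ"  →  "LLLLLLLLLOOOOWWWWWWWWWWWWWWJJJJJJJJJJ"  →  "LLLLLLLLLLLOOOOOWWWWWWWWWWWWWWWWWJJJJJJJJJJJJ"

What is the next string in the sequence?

Term n consists of 2n-1 L's, followed by n-1 O's, followed by 3n-1 W's, followed by 2n J's, where the shown terms are n = 3, 4, 5, 6.
For the next term, n = 7, so the run lengths are 13, 6, 20, 14.

LLLLLLLLLLLLLOOOOOOWWWWWWWWWWWWWWWWWWWWJJJJJJJJJJJJJJ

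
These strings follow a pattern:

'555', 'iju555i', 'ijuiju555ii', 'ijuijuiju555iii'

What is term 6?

ijuijuijuijuiju555iiiii

Every step adds iju to the front and i to the end of the previous string.
From ijuijuiju555iii, 2 further steps: ijuijuiju555iii → ijuijuijuiju555iiii → (answer).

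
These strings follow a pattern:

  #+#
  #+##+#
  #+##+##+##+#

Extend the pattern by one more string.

#+##+##+##+##+##+##+##+#

Every step duplicates the string.
So the next term is two copies of #+##+##+##+#.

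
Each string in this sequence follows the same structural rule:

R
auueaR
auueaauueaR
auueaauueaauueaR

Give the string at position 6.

Each term is the previous one with auuea prepended.
From auueaauueaauueaR, 2 further steps: auueaauueaauueaR → auueaauueaauueaauueaR → (answer).

auueaauueaauueaauueaauueaR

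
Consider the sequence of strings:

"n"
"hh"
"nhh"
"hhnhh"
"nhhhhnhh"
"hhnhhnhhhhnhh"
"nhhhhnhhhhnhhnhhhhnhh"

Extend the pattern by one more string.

hhnhhnhhhhnhhnhhhhnhhhhnhhnhhhhnhh

From term 3 onward, concatenate the second-to-last term with the last: n·hh = nhh, hh·nhh = hhnhh, …
The next term joins hhnhhnhhhhnhh and nhhhhnhhhhnhhnhhhhnhh.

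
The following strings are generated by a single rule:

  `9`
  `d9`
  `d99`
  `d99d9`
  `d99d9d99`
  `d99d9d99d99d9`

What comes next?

d99d9d99d99d9d99d9d99

This is a Fibonacci-style word recurrence s(k) = s(k−1)·s(k−2): e.g. d9·9 = d99.
Continuing: d99d9d99d99d9 · d99d9d99 gives term 7.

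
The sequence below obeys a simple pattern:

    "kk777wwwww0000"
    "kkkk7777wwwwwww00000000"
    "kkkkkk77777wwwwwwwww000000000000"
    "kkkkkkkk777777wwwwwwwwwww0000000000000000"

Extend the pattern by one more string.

Reading off run lengths: k runs 2, 4, 6, 8; 7 runs 3, 4, 5, 6; w runs 5, 7, 9, 11; 0 runs 4, 8, 12, 16 — each is linear in n (n = 1, 2, …).
Setting n = 5 gives 10, 7, 13, 20 characters in each block.

kkkkkkkkkk7777777wwwwwwwwwwwww00000000000000000000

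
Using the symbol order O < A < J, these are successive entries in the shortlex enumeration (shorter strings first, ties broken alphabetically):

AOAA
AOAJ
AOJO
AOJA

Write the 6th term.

Continuing the enumeration 2 steps past AOJA: AOJA → AOJJ → (answer).

AAOO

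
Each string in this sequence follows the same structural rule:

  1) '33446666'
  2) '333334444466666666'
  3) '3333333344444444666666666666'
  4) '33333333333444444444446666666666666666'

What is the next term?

Reading off run lengths: 3 runs 2, 5, 8, 11; 4 runs 2, 5, 8, 11; 6 runs 4, 8, 12, 16 — each is linear in n (n = 1, 2, …).
Setting n = 5 gives 14, 14, 20 characters in each block.

333333333333334444444444444466666666666666666666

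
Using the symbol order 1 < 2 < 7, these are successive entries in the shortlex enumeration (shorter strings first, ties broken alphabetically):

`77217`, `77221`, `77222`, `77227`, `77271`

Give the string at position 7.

77277

Advancing 2 positions from 77271 through 77271 → 77272 reaches term 7.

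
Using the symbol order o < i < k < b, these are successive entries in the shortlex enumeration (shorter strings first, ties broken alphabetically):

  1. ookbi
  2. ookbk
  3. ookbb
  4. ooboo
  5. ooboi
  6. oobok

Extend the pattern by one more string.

Treat oobok as a base-4 numeral over the given alphabet and add one, carrying through any trailing b's.

oobob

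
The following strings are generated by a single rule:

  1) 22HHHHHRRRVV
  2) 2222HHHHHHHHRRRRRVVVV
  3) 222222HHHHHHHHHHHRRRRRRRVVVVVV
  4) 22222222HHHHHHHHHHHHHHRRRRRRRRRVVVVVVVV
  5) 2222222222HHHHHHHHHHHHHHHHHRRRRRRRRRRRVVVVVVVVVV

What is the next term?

Term n consists of 2n 2's, followed by 3n+2 H's, followed by 2n+1 R's, followed by 2n V's (n = 1, 2, …).
For the next term, n = 6, so the run lengths are 12, 20, 13, 12.

222222222222HHHHHHHHHHHHHHHHHHHHRRRRRRRRRRRRRVVVVVVVVVVVV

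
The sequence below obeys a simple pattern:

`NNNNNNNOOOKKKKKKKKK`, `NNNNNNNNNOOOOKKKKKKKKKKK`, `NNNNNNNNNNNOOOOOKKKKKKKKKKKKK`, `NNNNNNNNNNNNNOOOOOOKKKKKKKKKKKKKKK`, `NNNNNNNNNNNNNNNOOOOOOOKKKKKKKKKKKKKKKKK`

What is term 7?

Term n consists of 2n+1 N's, followed by n O's, followed by 2n+3 K's, where the shown terms are n = 3, 4, 5, 6, 7.
Setting n = 9 gives 19, 9, 21 characters in each block.

NNNNNNNNNNNNNNNNNNNOOOOOOOOOKKKKKKKKKKKKKKKKKKKKK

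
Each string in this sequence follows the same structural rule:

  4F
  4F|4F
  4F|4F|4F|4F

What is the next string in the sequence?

4F|4F|4F|4F|4F|4F|4F|4F

Each string is two copies of the previous one joined by '|'.
One more doubling of 4F|4F|4F|4F gives the answer.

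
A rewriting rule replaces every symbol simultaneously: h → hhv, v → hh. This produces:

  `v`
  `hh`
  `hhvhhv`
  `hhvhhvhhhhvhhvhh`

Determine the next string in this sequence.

Replace each of the 16 characters of hhvhhvhhhhvhhvhh in place — hhv hhv hh hhv hhv hh hhv hhv hhv hhv hh hhv hhv hh hhv hhv — and concatenate.

hhvhhvhhhhvhhvhhhhvhhvhhvhhvhhhhvhhvhhhhvhhv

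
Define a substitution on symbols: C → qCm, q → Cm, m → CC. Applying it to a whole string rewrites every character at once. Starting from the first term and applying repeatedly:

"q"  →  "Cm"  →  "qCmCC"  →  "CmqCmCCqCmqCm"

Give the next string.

qCmCCCmqCmCCqCmqCmCmqCmCCCmqCmCC

Replace each of the 13 characters of CmqCmCCqCmqCm in place — qCm CC Cm qCm CC qCm qCm Cm qCm CC Cm qCm CC — and concatenate.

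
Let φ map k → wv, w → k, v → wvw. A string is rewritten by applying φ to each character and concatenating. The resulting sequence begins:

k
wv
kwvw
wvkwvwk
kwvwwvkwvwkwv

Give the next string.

wvkwvwkkwvwwvkwvwkwvkwvw

Replace each of the 13 characters of kwvwwvkwvwkwv in place — wv k wvw k k wvw wv k wvw k wv k wvw — and concatenate.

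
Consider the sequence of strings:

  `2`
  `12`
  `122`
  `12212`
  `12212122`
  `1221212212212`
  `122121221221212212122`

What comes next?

Each term (from the third on) is the previous term followed by the one before it: term 3 = 12·2 = 122.
So term 8 is 122121221221212212122·1221212212212.

1221212212212122121221221212212212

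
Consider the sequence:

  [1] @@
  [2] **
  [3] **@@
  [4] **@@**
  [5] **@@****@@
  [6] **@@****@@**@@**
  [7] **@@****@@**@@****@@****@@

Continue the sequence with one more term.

This is a Fibonacci-style word recurrence s(k) = s(k−1)·s(k−2): e.g. **·@@ = **@@.
Continuing: **@@****@@**@@****@@****@@ · **@@****@@**@@** gives term 8.

**@@****@@**@@****@@****@@**@@****@@**@@**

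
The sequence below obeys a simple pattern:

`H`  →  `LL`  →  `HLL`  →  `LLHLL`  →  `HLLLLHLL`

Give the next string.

LLHLLHLLLLHLL

From term 3 onward, concatenate the second-to-last term with the last: H·LL = HLL, LL·HLL = LLHLL, …
The next term joins LLHLL and HLLLLHLL.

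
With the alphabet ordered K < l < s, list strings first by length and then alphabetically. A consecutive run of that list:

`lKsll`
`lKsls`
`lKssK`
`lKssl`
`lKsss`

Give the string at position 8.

llKKs

Continuing the enumeration 3 steps past lKsss: lKsss → llKKK → llKKl → (answer).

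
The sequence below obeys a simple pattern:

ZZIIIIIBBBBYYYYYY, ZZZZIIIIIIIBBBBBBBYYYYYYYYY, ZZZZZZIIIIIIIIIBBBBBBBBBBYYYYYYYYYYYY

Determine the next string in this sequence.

Reading off run lengths: Z runs 2, 4, 6; I runs 5, 7, 9; B runs 4, 7, 10; Y runs 6, 9, 12 — each is linear in n, where the shown terms are n = 2, 3, 4.
Setting n = 5 gives 8, 11, 13, 15 characters in each block.

ZZZZZZZZIIIIIIIIIIIBBBBBBBBBBBBBYYYYYYYYYYYYYYY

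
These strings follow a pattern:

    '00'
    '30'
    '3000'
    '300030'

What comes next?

Each term (from the third on) is the previous term followed by the one before it: term 3 = 30·00 = 3000.
Continuing: 300030 · 3000 gives term 5.

3000303000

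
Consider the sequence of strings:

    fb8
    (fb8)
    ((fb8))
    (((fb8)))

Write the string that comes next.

((((fb8))))

Each term wraps the previous one in ( on the left and ) on the right.
So the next term is (·(((fb8)))·).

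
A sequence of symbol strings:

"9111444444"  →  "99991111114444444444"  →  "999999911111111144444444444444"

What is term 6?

999999999999999911111111111111111144444444444444444444444444

Term n consists of 3n-2 9's, followed by 3n 1's, followed by 4n+2 4's (n = 1, 2, …).
For term 6, n = 6, so the run lengths are 16, 18, 26.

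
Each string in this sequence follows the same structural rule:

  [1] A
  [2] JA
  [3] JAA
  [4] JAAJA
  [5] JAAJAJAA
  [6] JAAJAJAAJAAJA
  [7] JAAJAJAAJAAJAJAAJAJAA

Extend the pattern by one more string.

From term 3 onward, concatenate the last term with the second-to-last: JA·A = JAA, JAA·JA = JAAJA, …
Continuing: JAAJAJAAJAAJAJAAJAJAA · JAAJAJAAJAAJA gives term 8.

JAAJAJAAJAAJAJAAJAJAAJAAJAJAAJAAJA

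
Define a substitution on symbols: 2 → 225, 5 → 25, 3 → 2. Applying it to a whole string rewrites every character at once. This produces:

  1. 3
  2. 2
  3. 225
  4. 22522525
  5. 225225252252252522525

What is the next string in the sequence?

φ(225225252252252522525) expands symbol-by-symbol to 225 225 25 225 225 25 225 25 225 225 25 225 225 25 225 25 225 225 25 225 25; joining the 21 pieces gives the next term.

2252252522522525225252252252522522525225252252252522525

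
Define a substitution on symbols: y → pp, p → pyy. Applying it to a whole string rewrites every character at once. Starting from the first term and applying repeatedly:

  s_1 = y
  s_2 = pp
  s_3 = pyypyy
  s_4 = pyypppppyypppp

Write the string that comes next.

pyypppppyypyypyypyypyypppppyypyypyypyy

Replace each of the 14 characters of pyypppppyypppp in place — pyy pp pp pyy pyy pyy pyy pyy pp pp pyy pyy pyy pyy — and concatenate.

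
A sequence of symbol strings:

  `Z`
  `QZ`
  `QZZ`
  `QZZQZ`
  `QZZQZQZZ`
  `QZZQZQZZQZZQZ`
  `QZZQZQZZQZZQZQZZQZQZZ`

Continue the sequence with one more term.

Each term (from the third on) is the previous term followed by the one before it: term 3 = QZ·Z = QZZ.
Continuing: QZZQZQZZQZZQZQZZQZQZZ · QZZQZQZZQZZQZ gives term 8.

QZZQZQZZQZZQZQZZQZQZZQZZQZQZZQZZQZ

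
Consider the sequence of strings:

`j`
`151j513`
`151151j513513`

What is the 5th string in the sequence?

151151151151j513513513513

Every step adds 151 to the front and 513 to the end of the previous string.
From 151151j513513, 2 further steps: 151151j513513 → 151151151j513513513 → (answer).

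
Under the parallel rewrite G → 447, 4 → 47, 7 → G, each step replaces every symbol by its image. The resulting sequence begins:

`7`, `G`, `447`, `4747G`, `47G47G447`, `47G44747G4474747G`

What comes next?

47G4474747G47G4474747G47G47G447

Replace each of the 17 characters of 47G44747G4474747G in place — 47 G 447 47 47 G 47 G 447 47 47 G 47 G 47 G 447 — and concatenate.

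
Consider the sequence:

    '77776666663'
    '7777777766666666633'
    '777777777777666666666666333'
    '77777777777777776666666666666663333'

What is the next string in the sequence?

Term n consists of 4n 7's, followed by 3n+3 6's, followed by n 3's (n = 1, 2, …).
For the next term, n = 5, so the run lengths are 20, 18, 5.

7777777777777777777766666666666666666633333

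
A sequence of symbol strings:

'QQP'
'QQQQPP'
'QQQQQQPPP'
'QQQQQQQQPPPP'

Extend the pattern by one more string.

Reading off run lengths: Q runs 2, 4, 6, 8; P runs 1, 2, 3, 4 — each is linear in n (n = 1, 2, …).
At n = 5 the blocks have lengths 10, 5.

QQQQQQQQQQPPPPP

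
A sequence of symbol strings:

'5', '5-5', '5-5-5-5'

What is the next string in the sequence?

5-5-5-5-5-5-5-5

Each string is two copies of the previous one joined by '-'.
So the next term is two copies of 5-5-5-5 with '-' between the halves.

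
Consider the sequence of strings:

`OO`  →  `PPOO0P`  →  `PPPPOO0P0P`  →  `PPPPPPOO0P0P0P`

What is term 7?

PPPPPPPPPPPPOO0P0P0P0P0P0P

Every step adds PP to the front and 0P to the end of the previous string.
From PPPPPPOO0P0P0P, 3 further steps: PPPPPPOO0P0P0P → PPPPPPPPOO0P0P0P0P → PPPPPPPPPPOO0P0P0P0P0P → (answer).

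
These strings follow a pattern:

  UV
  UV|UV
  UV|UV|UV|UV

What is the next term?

s(k+1) = s(k)·|·s(k) — each term doubles the last with '|' between the halves.
One more doubling of UV|UV|UV|UV gives the answer.

UV|UV|UV|UV|UV|UV|UV|UV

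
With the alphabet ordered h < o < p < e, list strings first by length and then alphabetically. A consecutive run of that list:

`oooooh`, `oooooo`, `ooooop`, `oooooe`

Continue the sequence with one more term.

Find the rightmost character of oooooe below e, bump it to the next letter, and reset everything to its right to h.

ooooph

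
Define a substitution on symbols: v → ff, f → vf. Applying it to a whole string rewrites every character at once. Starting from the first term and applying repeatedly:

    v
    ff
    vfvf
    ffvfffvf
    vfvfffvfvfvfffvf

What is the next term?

Applying the rule to each of the 16 symbols of vfvfffvfvfvfffvf gives the pieces ff vf ff vf vf vf ff vf ff vf ff vf vf vf ff vf, which concatenate to the answer.

ffvfffvfvfvfffvfffvfffvfvfvfffvf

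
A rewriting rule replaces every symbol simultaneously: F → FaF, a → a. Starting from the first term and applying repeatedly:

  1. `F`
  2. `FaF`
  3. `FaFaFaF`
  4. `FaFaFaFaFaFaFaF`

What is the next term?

φ(FaFaFaFaFaFaFaF) expands symbol-by-symbol to FaF a FaF a FaF a FaF a FaF a FaF a FaF a FaF; joining the 15 pieces gives the next term.

FaFaFaFaFaFaFaFaFaFaFaFaFaFaFaF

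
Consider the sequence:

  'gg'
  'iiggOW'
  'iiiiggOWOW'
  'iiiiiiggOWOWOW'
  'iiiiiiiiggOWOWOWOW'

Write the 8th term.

s(k+1) = ii·s(k)·OW, so each term gains ii as a prefix and OW as a suffix.
From iiiiiiiiggOWOWOWOW, 3 further steps: iiiiiiiiggOWOWOWOW → iiiiiiiiiiggOWOWOWOWOW → iiiiiiiiiiiiggOWOWOWOWOWOW → (answer).

iiiiiiiiiiiiiiggOWOWOWOWOWOWOW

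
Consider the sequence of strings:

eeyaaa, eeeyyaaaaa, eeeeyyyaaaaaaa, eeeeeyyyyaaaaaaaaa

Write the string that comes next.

eeeeeeyyyyyaaaaaaaaaaa

Term n consists of n e's, followed by n-1 y's, followed by 2n-1 a's, where the shown terms are n = 2, 3, 4, 5.
Setting n = 6 gives 6, 5, 11 characters in each block.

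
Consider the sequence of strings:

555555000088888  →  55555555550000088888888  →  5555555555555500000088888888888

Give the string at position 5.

55555555555555555555550000000088888888888888888

Each string has the form 5^{4n-2} 0^{n+2} 8^{3n-1}, where the shown terms are n = 2, 3, 4.
For term 5, n = 6, so the run lengths are 22, 8, 17.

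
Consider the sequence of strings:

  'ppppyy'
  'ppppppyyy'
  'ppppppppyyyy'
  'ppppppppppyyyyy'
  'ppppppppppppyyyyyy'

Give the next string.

ppppppppppppppyyyyyyy

The n-th term is 2n p's then n y's, where the shown terms are n = 2, 3, 4, 5, 6.
At n = 7 the blocks have lengths 14, 7.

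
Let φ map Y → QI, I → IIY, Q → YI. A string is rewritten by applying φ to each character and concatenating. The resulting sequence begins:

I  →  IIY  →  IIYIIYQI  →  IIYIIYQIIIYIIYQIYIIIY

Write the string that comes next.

Rewriting the 21 symbols of IIYIIYQIIIYIIYQIYIIIY one by one yields IIY IIY QI IIY IIY QI YI IIY IIY IIY QI IIY IIY QI YI IIY QI IIY IIY IIY QI; concatenated:

IIYIIYQIIIYIIYQIYIIIYIIYIIYQIIIYIIYQIYIIIYQIIIYIIYIIYQI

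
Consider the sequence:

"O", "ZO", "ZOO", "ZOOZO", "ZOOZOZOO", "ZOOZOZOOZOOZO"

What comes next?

ZOOZOZOOZOOZOZOOZOZOO

From term 3 onward, concatenate the last term with the second-to-last: ZO·O = ZOO, ZOO·ZO = ZOOZO, …
So term 7 is ZOOZOZOOZOOZO·ZOOZOZOO.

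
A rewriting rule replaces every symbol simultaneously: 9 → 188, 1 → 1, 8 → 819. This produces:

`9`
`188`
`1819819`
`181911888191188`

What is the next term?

1819118811819819819118811819819

Applying the rule to each of the 15 symbols of 181911888191188 gives the pieces 1 819 1 188 1 1 819 819 819 1 188 1 1 819 819, which concatenate to the answer.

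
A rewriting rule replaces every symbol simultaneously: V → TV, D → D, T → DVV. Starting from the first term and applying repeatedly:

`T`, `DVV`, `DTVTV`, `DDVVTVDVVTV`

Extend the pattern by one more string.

Expanding DDVVTVDVVTV: D→D, D→D, V→TV, V→TV, T→DVV, V→TV, D→D, V→TV, V→TV, T→DVV, V→TV. Concatenated: D D TV TV DVV TV D TV TV DVV TV.

DDTVTVDVVTVDTVTVDVVTV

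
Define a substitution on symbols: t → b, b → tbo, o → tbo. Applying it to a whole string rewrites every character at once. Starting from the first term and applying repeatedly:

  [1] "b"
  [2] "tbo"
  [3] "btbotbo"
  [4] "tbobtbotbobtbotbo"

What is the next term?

btbotbotbobtbotbobtbotbotbobtbotbobtbotbo

φ(tbobtbotbobtbotbo) expands symbol-by-symbol to b tbo tbo tbo b tbo tbo b tbo tbo tbo b tbo tbo b tbo tbo; joining the 17 pieces gives the next term.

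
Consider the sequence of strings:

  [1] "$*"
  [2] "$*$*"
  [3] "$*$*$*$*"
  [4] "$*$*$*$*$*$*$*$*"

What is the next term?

$*$*$*$*$*$*$*$*$*$*$*$*$*$*$*$*

Each string is two copies of the previous one concatenated.
One more doubling of $*$*$*$*$*$*$*$* gives the answer.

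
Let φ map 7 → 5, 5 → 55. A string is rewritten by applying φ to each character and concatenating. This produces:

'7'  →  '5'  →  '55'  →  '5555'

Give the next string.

Apply φ to 5555 symbol by symbol: 5→55, 5→55, 5→55, 5→55; joined: 55 55 55 55.

55555555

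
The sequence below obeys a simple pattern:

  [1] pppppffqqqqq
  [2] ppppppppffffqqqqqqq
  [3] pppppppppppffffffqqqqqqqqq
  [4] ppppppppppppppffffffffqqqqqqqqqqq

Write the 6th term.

ppppppppppppppppppppffffffffffffqqqqqqqqqqqqqqq

Each string has the form p^{3n+2} f^{2n} q^{2n+3} (n = 1, 2, …).
For term 6, n = 6, so the run lengths are 20, 12, 15.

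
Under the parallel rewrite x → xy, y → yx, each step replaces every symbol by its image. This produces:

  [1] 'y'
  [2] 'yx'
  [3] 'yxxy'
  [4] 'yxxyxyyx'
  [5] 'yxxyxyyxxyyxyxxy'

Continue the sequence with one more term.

yxxyxyyxxyyxyxxyxyyxyxxyyxxyxyyx

Replace each of the 16 characters of yxxyxyyxxyyxyxxy in place — yx xy xy yx xy yx yx xy xy yx yx xy yx xy xy yx — and concatenate.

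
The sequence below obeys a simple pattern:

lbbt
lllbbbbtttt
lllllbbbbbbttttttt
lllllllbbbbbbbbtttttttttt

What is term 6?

lllllllllllbbbbbbbbbbbbtttttttttttttttt

Each string has the form l^{2n-1} b^{2n} t^{3n-2} (n = 1, 2, …).
Setting n = 6 gives 11, 12, 16 characters in each block.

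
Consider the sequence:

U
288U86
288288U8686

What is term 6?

288288288288288U8686868686

Each term wraps the previous one in 288 on the left and 86 on the right.
From 288288U8686, 3 further steps: 288288U8686 → 288288288U868686 → 288288288288U86868686 → (answer).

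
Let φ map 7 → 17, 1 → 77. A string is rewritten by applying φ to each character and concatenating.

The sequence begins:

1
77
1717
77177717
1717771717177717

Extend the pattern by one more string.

Applying the rule to each of the 16 symbols of 1717771717177717 gives the pieces 77 17 77 17 17 17 77 17 77 17 77 17 17 17 77 17, which concatenate to the answer.

77177717171777177717771717177717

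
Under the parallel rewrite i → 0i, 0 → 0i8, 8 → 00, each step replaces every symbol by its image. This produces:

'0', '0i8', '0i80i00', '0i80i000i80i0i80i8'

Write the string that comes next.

Replace each of the 18 characters of 0i80i000i80i0i80i8 in place — 0i8 0i 00 0i8 0i 0i8 0i8 0i8 0i 00 0i8 0i 0i8 0i 00 0i8 0i 00 — and concatenate.

0i80i000i80i0i80i80i80i000i80i0i80i000i80i00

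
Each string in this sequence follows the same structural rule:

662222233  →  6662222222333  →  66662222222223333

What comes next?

666662222222222233333

Term n consists of n 6's, followed by 2n+1 2's, followed by n 3's, where the shown terms are n = 2, 3, 4.
For the next term, n = 5, so the run lengths are 5, 11, 5.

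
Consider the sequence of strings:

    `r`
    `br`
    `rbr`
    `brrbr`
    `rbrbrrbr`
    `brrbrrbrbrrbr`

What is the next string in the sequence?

rbrbrrbrbrrbrrbrbrrbr

Each term (from the third on) is the two preceding terms concatenated in order: term 3 = r·br = rbr.
The next term joins rbrbrrbr and brrbrrbrbrrbr.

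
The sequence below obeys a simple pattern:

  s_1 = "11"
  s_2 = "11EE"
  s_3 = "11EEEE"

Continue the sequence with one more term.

Every step adds EE to the end: s(k+1) = s(k)·EE.
Applying this once more to 11EEEE:

11EEEEEE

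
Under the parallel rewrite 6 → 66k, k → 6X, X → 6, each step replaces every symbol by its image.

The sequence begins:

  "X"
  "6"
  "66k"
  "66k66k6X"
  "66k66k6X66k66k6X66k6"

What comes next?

φ(66k66k6X66k66k6X66k6) expands symbol-by-symbol to 66k 66k 6X 66k 66k 6X 66k 6 66k 66k 6X 66k 66k 6X 66k 6 66k 66k 6X 66k; joining the 20 pieces gives the next term.

66k66k6X66k66k6X66k666k66k6X66k66k6X66k666k66k6X66k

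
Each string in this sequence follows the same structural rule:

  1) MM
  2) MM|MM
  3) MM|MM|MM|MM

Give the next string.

MM|MM|MM|MM|MM|MM|MM|MM

Every step duplicates the string with '|' between the halves.
One more doubling of MM|MM|MM|MM gives the answer.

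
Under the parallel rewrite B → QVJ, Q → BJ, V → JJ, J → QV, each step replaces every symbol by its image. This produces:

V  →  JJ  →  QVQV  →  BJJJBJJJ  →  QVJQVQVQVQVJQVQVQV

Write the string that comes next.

Replace each of the 18 characters of QVJQVQVQVQVJQVQVQV in place — BJ JJ QV BJ JJ BJ JJ BJ JJ BJ JJ QV BJ JJ BJ JJ BJ JJ — and concatenate.

BJJJQVBJJJBJJJBJJJBJJJQVBJJJBJJJBJJJ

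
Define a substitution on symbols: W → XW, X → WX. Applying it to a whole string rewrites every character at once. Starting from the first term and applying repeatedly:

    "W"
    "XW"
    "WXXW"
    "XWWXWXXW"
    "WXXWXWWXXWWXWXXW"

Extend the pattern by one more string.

XWWXWXXWWXXWXWWXWXXWXWWXXWWXWXXW

Applying the rule to each of the 16 symbols of WXXWXWWXXWWXWXXW gives the pieces XW WX WX XW WX XW XW WX WX XW XW WX XW WX WX XW, which concatenate to the answer.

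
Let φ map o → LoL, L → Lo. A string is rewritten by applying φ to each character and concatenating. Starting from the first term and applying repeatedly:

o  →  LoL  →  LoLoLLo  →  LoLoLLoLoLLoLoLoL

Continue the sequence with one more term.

φ(LoLoLLoLoLLoLoLoL) expands symbol-by-symbol to Lo LoL Lo LoL Lo Lo LoL Lo LoL Lo Lo LoL Lo LoL Lo LoL Lo; joining the 17 pieces gives the next term.

LoLoLLoLoLLoLoLoLLoLoLLoLoLoLLoLoLLoLoLLo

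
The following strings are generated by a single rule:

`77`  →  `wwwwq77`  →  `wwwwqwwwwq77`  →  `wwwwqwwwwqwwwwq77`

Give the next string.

wwwwqwwwwqwwwwqwwwwq77

The strings grow by a fixed prefix wwwwq each time.
So the next term is wwwwq·wwwwqwwwwqwwwwq77.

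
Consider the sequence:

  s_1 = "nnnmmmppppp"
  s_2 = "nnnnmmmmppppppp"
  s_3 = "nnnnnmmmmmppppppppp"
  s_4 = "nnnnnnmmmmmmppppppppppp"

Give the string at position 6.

nnnnnnnnmmmmmmmmppppppppppppppp

Each string has the form n^{n+1} m^{n+1} p^{2n+1}, where the shown terms are n = 2, 3, 4, 5.
For term 6, n = 7, so the run lengths are 8, 8, 15.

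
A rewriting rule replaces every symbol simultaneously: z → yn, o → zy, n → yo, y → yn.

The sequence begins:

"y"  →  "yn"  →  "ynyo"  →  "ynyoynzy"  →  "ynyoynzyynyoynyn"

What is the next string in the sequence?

Rewriting the 16 symbols of ynyoynzyynyoynyn one by one yields yn yo yn zy yn yo yn yn yn yo yn zy yn yo yn yo; concatenated:

ynyoynzyynyoynynynyoynzyynyoynyo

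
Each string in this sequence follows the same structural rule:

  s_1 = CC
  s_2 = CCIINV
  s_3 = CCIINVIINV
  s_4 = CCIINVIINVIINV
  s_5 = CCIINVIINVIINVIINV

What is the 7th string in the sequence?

CCIINVIINVIINVIINVIINVIINV

Each term is the previous one with IINV appended.
From CCIINVIINVIINVIINV, 2 further steps: CCIINVIINVIINVIINV → CCIINVIINVIINVIINVIINV → (answer).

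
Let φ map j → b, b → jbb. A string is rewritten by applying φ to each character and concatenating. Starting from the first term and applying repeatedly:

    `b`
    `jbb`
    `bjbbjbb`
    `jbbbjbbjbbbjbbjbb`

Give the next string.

Applying the rule to each of the 17 symbols of jbbbjbbjbbbjbbjbb gives the pieces b jbb jbb jbb b jbb jbb b jbb jbb jbb b jbb jbb b jbb jbb, which concatenate to the answer.

bjbbjbbjbbbjbbjbbbjbbjbbjbbbjbbjbbbjbbjbb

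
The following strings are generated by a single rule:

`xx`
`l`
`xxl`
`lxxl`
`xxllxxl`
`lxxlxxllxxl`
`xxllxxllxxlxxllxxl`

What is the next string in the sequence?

From term 3 onward, concatenate the second-to-last term with the last: xx·l = xxl, l·xxl = lxxl, …
The next term joins lxxlxxllxxl and xxllxxllxxlxxllxxl.

lxxlxxllxxlxxllxxllxxlxxllxxl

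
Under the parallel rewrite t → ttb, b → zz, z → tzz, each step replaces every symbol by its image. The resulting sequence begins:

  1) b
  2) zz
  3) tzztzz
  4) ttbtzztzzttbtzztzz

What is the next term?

Rewriting the 18 symbols of ttbtzztzzttbtzztzz one by one yields ttb ttb zz ttb tzz tzz ttb tzz tzz ttb ttb zz ttb tzz tzz ttb tzz tzz; concatenated:

ttbttbzzttbtzztzzttbtzztzzttbttbzzttbtzztzzttbtzztzz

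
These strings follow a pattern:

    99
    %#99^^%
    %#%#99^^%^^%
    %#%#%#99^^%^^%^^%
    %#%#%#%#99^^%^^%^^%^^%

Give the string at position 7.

%#%#%#%#%#%#99^^%^^%^^%^^%^^%^^%

s(k+1) = %#·s(k)·^^%, so each term gains %# as a prefix and ^^% as a suffix.
From %#%#%#%#99^^%^^%^^%^^%, 2 further steps: %#%#%#%#99^^%^^%^^%^^% → %#%#%#%#%#99^^%^^%^^%^^%^^% → (answer).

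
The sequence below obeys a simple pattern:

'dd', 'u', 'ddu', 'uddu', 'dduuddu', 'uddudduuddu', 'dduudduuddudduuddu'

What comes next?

uddudduuddudduudduuddudduuddu

Each term (from the third on) is the two preceding terms concatenated in order: term 3 = dd·u = ddu.
Continuing: uddudduuddu · dduudduuddudduuddu gives term 8.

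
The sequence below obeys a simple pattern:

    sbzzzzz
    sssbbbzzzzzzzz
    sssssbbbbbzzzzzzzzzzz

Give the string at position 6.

Each string has the form s^{2n-1} b^{2n-1} z^{3n+2} (n = 1, 2, …).
Setting n = 6 gives 11, 11, 20 characters in each block.

sssssssssssbbbbbbbbbbbzzzzzzzzzzzzzzzzzzzz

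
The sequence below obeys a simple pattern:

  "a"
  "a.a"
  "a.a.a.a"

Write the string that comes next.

Each string is two copies of the previous one joined by '.'.
So the next term is two copies of a.a.a.a with '.' between the halves.

a.a.a.a.a.a.a.a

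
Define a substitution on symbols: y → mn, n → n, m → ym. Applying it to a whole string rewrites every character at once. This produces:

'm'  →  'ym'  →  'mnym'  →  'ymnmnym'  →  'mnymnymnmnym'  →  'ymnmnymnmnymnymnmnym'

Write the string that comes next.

Rewriting the 20 symbols of ymnmnymnmnymnymnmnym one by one yields mn ym n ym n mn ym n ym n mn ym n mn ym n ym n mn ym; concatenated:

mnymnymnmnymnymnmnymnmnymnymnmnym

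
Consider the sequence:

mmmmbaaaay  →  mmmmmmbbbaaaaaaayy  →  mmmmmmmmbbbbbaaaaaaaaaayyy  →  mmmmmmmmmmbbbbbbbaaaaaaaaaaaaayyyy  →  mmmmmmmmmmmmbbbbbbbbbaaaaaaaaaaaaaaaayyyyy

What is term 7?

mmmmmmmmmmmmmmmmbbbbbbbbbbbbbaaaaaaaaaaaaaaaaaaaaaayyyyyyy

Reading off run lengths: m runs 4, 6, 8, 10, 12; b runs 1, 3, 5, 7, 9; a runs 4, 7, 10, 13, 16; y runs 1, 2, 3, 4, 5 — each is linear in n (n = 1, 2, …).
Setting n = 7 gives 16, 13, 22, 7 characters in each block.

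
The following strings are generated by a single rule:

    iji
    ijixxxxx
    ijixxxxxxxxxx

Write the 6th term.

ijixxxxxxxxxxxxxxxxxxxxxxxxx

The strings grow by a fixed suffix xxxxx each time.
From ijixxxxxxxxxx, 3 further steps: ijixxxxxxxxxx → ijixxxxxxxxxxxxxxx → ijixxxxxxxxxxxxxxxxxxxx → (answer).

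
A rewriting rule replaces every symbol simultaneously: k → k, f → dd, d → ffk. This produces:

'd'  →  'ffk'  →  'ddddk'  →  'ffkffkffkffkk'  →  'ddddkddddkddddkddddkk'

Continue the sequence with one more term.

ffkffkffkffkkffkffkffkffkkffkffkffkffkkffkffkffkffkkk

φ(ddddkddddkddddkddddkk) expands symbol-by-symbol to ffk ffk ffk ffk k ffk ffk ffk ffk k ffk ffk ffk ffk k ffk ffk ffk ffk k k; joining the 21 pieces gives the next term.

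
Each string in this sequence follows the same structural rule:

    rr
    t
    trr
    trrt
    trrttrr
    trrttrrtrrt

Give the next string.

trrttrrtrrttrrttrr

This is a Fibonacci-style word recurrence s(k) = s(k−1)·s(k−2): e.g. t·rr = trr.
Continuing: trrttrrtrrt · trrttrr gives term 7.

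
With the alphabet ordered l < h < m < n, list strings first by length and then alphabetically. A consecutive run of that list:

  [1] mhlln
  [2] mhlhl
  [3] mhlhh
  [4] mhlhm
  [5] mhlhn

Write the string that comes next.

mhlml

Treat mhlhn as a base-4 numeral over the given alphabet and add one, carrying through any trailing n's.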